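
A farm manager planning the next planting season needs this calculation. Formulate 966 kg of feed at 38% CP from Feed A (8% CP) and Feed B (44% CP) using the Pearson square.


parts_A = CP_b - target = 44 - 38 = 6
parts_B = target - CP_a = 38 - 8 = 30
total_parts = 6 + 30 = 36
Feed A = 966 * 6 / 36 = 161 kg
Feed B = 966 * 30 / 36 = 805 kg

161 kg


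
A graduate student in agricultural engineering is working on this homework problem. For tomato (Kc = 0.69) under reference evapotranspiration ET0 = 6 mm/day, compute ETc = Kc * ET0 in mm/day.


ETc = Kc * ET0
    = 0.69 * 6
    = 4.14 mm/day


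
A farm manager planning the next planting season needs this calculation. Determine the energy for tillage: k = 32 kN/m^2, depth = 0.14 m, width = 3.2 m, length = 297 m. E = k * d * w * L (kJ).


E = k * d * w * L
  = 32 * 0.14 * 3.2 * 297
  = 4257.79 kJ


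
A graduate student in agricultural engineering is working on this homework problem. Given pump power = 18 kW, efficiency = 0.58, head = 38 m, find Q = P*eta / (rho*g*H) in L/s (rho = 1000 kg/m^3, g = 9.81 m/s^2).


Q = (P * 1000 * eta) / (rho * g * H)
  = (18 * 1000 * 0.58) / (1000 * 9.81 * 38)
  = 10440 / 372780
  = 0.02801 m^3/s = 28.01 L/s


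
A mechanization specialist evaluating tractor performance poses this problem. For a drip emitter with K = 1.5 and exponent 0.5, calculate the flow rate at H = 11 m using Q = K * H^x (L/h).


Q = K * H^x
  = 1.5 * 11^0.5
  = 1.5 * 3.3166
  = 4.97 L/h


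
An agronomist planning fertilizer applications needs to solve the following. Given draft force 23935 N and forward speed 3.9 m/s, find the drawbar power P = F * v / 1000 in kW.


P = F * v / 1000
  = 23935 * 3.9 / 1000
  = 93346.50 / 1000
  = 93.35 kW


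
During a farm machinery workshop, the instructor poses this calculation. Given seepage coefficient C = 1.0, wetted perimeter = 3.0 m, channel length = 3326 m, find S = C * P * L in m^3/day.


S = C * P * L
  = 1.0 * 3.0 * 3326
  = 9978 m^3/day


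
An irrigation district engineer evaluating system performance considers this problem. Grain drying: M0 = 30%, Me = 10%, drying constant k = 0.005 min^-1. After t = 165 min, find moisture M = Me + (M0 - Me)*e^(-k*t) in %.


M = Me + (M0 - Me) * e^(-k*t)
  = 10 + (30 - 10) * e^(-0.005*165)
  = 10 + 20 * e^(-0.825)
  = 10 + 20 * 0.43823
  = 10 + 8.7647
  = 18.76%


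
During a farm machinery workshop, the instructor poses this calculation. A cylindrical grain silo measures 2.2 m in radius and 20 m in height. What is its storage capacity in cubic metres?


V = pi * r^2 * h
  = pi * 2.2^2 * 20
  = pi * 4.84 * 20
  = 304.11 m^3


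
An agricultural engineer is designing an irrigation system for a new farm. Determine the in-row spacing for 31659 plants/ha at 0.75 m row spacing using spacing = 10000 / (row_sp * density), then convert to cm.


spacing = 10000 / (row_sp * density)
        = 10000 / (0.75 * 31659)
        = 10000 / 23744.25
        = 0.42115 m = 42.12 cm


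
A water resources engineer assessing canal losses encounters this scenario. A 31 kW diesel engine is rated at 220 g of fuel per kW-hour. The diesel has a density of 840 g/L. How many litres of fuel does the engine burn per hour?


FC = P * BSFC / rho_fuel
   = 31 * 220 / 840
   = 6820 / 840
   = 8.12 L/h


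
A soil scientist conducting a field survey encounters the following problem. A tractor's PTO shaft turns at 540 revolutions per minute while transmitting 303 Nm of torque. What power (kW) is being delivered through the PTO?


P = 2*pi*n*T / 60000
  = 2*pi * 540 * 303 / 60000
  = 1028054.78 / 60000
  = 17.13 kW


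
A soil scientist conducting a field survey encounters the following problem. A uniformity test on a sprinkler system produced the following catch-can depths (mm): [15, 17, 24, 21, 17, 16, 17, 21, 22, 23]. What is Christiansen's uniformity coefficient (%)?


xbar = 193 / 10 = 19.300
sum|xi - xbar| = 29
CU = 100 * (1 - 29 / (10 * 19.300))
   = 100 * (1 - 0.1503)
   = 84.97%


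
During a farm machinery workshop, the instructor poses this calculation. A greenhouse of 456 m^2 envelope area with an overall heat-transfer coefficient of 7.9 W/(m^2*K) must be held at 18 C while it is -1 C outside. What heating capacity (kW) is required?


dT = 18 - (-1) = 19 K
Q = U * A * dT
  = 7.9 * 456 * 19
  = 68445.60 W = 68.45 kW


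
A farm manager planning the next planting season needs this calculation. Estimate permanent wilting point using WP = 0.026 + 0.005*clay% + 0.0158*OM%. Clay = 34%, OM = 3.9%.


WP = 0.026 + 0.005*34 + 0.0158*3.9
   = 0.026 + 0.1700 + 0.0616
   = 0.2576


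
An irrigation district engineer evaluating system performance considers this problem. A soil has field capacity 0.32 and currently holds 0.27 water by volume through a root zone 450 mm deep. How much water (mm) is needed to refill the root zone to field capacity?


SMD = (FC - theta) * D
    = (0.32 - 0.27) * 450
    = 0.050 * 450
    = 22.50 mm


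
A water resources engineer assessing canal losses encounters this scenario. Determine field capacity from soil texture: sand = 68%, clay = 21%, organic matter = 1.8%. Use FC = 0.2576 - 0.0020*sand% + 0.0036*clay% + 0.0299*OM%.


FC = 0.2576 - 0.0020*68 + 0.0036*21 + 0.0299*1.8
   = 0.2576 - 0.1360 + 0.0756 + 0.0538
   = 0.2510


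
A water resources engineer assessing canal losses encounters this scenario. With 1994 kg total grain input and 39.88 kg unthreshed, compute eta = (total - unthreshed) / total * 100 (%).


eta = (total - unthreshed) / total * 100
    = (1994 - 39.88) / 1994 * 100
    = 1954.12 / 1994 * 100
    = 98%


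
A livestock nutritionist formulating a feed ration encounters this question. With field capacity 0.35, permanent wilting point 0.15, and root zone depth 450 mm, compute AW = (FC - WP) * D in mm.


AW = (FC - WP) * D
   = (0.35 - 0.15) * 450
   = 0.20 * 450
   = 90 mm


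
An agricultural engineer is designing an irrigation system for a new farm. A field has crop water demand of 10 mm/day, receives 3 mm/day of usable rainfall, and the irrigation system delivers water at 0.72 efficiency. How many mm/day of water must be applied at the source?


IWR = (ETc - Pe) / Ea
    = (10 - 3) / 0.72
    = 7 / 0.72
    = 9.72 mm/day


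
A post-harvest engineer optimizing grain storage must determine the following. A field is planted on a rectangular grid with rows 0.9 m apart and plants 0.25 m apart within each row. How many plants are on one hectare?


D = 10000 / (row_sp * plant_sp)
  = 10000 / (0.9 * 0.25)
  = 10000 / 0.2250
  = 44444.44 plants/ha


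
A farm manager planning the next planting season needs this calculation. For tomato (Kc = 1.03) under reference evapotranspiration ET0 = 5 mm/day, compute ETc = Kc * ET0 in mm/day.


ETc = Kc * ET0
    = 1.03 * 5
    = 5.15 mm/day


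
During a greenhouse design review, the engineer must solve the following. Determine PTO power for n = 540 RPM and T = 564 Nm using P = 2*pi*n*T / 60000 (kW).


P = 2*pi*n*T / 60000
  = 2*pi * 540 * 564 / 60000
  = 1913606.92 / 60000
  = 31.89 kW


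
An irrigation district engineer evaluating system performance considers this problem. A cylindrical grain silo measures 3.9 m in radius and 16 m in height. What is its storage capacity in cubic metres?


V = pi * r^2 * h
  = pi * 3.9^2 * 16
  = pi * 15.21 * 16
  = 764.54 m^3


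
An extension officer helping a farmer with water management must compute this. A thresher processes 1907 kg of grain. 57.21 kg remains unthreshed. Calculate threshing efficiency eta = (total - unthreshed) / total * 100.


eta = (total - unthreshed) / total * 100
    = (1907 - 57.21) / 1907 * 100
    = 1849.79 / 1907 * 100
    = 97%


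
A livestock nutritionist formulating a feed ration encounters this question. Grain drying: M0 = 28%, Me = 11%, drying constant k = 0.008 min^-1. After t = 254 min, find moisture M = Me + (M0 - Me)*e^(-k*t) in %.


M = Me + (M0 - Me) * e^(-k*t)
  = 11 + (28 - 11) * e^(-0.008*254)
  = 11 + 17 * e^(-2.032)
  = 11 + 17 * 0.13107
  = 11 + 2.2282
  = 13.23%


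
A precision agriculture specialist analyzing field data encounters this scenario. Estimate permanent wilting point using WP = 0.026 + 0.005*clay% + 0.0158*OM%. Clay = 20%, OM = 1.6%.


WP = 0.026 + 0.005*20 + 0.0158*1.6
   = 0.026 + 0.1000 + 0.0253
   = 0.1513


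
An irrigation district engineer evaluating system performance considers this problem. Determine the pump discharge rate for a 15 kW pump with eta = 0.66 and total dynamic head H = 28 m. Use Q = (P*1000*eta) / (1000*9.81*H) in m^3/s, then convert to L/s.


Q = (P * 1000 * eta) / (rho * g * H)
  = (15 * 1000 * 0.66) / (1000 * 9.81 * 28)
  = 9900 / 274680
  = 0.03604 m^3/s = 36.04 L/s


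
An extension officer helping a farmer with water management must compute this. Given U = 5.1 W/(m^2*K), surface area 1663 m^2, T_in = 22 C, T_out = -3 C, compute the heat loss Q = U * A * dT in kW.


dT = 22 - (-3) = 25 K
Q = U * A * dT
  = 5.1 * 1663 * 25
  = 212032.50 W = 212.03 kW


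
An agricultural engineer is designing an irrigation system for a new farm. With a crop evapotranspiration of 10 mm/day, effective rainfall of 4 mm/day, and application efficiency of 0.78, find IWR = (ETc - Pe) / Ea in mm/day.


IWR = (ETc - Pe) / Ea
    = (10 - 4) / 0.78
    = 6 / 0.78
    = 7.69 mm/day


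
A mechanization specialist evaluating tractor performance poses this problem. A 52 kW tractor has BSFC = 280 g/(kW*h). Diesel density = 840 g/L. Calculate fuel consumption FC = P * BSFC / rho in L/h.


FC = P * BSFC / rho_fuel
   = 52 * 280 / 840
   = 14560 / 840
   = 17.33 L/h


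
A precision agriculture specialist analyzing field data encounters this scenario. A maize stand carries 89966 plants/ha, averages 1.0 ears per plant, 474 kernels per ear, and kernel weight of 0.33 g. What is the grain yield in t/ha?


Y = density * ears * kernels * kw
  = 89966 * 1.0 * 474 * 0.33 g/ha
  = 14072481.72 g/ha
  = 14072.48 kg/ha = 14.07 t/ha


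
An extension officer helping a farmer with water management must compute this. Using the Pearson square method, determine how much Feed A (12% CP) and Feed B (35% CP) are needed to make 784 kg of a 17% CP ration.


parts_A = CP_b - target = 35 - 17 = 18
parts_B = target - CP_a = 17 - 12 = 5
total_parts = 18 + 5 = 23
Feed A = 784 * 18 / 23 = 613.57 kg
Feed B = 784 * 5 / 23 = 170.43 kg

613.57 kg


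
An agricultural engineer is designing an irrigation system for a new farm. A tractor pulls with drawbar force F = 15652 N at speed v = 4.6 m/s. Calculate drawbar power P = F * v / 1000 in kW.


P = F * v / 1000
  = 15652 * 4.6 / 1000
  = 71999.20 / 1000
  = 72.00 kW


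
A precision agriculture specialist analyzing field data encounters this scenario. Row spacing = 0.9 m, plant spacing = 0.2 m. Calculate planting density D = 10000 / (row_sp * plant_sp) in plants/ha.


D = 10000 / (row_sp * plant_sp)
  = 10000 / (0.9 * 0.2)
  = 10000 / 0.1800
  = 55555.56 plants/ha


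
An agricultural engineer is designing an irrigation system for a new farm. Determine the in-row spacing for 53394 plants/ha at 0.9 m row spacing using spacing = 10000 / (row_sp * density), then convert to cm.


spacing = 10000 / (row_sp * density)
        = 10000 / (0.9 * 53394)
        = 10000 / 48054.60
        = 0.20810 m = 20.81 cm


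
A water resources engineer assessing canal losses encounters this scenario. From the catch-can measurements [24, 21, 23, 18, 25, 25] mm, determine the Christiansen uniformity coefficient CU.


xbar = 136 / 6 = 22.667
sum|xi - xbar| = 12.667
CU = 100 * (1 - 12.667 / (6 * 22.667))
   = 100 * (1 - 0.0931)
   = 90.69%


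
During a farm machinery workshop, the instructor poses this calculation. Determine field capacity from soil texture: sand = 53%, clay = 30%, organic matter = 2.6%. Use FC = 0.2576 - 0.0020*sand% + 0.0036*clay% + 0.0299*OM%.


FC = 0.2576 - 0.0020*53 + 0.0036*30 + 0.0299*2.6
   = 0.2576 - 0.1060 + 0.1080 + 0.0777
   = 0.3373


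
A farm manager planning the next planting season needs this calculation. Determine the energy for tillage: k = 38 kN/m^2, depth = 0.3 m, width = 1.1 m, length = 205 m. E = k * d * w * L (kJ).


E = k * d * w * L
  = 38 * 0.3 * 1.1 * 205
  = 2570.70 kJ


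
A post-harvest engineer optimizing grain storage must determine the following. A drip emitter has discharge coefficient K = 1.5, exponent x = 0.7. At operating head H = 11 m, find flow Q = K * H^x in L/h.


Q = K * H^x
  = 1.5 * 11^0.7
  = 1.5 * 5.3577
  = 8.04 L/h


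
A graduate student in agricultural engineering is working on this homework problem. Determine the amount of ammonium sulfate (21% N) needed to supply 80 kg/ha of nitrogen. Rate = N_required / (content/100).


Rate = N_required / (N_content / 100)
     = 80 / (21 / 100)
     = 80 / 0.21
     = 380.95 kg/ha


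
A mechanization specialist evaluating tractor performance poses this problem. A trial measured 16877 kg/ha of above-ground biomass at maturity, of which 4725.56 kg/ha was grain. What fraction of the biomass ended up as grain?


HI = grain_yield / biomass
   = 4725.56 / 16877
   = 0.28


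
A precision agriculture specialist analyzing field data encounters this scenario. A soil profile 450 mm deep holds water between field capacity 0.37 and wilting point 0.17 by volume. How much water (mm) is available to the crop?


AW = (FC - WP) * D
   = (0.37 - 0.17) * 450
   = 0.20 * 450
   = 90 mm


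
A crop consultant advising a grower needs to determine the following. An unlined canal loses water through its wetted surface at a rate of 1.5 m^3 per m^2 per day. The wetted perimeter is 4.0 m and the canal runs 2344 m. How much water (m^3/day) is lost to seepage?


S = C * P * L
  = 1.5 * 4.0 * 2344
  = 14064 m^3/day


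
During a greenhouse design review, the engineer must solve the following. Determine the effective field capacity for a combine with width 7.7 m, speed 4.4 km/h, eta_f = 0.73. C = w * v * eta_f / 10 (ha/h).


C = w * v * eta_f / 10
  = 7.7 * 4.4 * 0.73 / 10
  = 24.73 / 10
  = 2.47 ha/h


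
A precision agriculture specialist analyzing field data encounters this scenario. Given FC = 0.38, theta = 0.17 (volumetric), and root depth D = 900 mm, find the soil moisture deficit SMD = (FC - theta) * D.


SMD = (FC - theta) * D
    = (0.38 - 0.17) * 900
    = 0.210 * 900
    = 189 mm


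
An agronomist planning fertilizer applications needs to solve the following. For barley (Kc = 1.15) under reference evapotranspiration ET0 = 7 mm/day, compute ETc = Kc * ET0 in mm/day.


ETc = Kc * ET0
    = 1.15 * 7
    = 8.05 mm/day


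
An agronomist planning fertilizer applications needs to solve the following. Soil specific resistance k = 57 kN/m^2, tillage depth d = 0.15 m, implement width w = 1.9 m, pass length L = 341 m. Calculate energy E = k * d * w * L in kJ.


E = k * d * w * L
  = 57 * 0.15 * 1.9 * 341
  = 5539.55 kJ


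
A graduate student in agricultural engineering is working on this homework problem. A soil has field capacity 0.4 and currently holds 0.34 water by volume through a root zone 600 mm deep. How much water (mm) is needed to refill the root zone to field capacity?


SMD = (FC - theta) * D
    = (0.4 - 0.34) * 600
    = 0.060 * 600
    = 36 mm


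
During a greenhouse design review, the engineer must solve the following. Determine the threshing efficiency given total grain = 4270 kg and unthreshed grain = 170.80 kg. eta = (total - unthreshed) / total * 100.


eta = (total - unthreshed) / total * 100
    = (4270 - 170.80) / 4270 * 100
    = 4099.20 / 4270 * 100
    = 96%


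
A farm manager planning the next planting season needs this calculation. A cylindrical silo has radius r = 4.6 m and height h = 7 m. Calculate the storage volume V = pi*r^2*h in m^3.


V = pi * r^2 * h
  = pi * 4.6^2 * 7
  = pi * 21.16 * 7
  = 465.33 m^3


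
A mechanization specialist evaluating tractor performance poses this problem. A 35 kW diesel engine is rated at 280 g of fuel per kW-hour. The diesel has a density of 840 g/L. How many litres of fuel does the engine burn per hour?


FC = P * BSFC / rho_fuel
   = 35 * 280 / 840
   = 9800 / 840
   = 11.67 L/h


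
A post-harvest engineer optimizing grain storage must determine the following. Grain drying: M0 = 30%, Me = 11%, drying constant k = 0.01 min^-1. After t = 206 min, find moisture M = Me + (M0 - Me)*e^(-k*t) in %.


M = Me + (M0 - Me) * e^(-k*t)
  = 11 + (30 - 11) * e^(-0.01*206)
  = 11 + 19 * e^(-2.060)
  = 11 + 19 * 0.12745
  = 11 + 2.4216
  = 13.42%


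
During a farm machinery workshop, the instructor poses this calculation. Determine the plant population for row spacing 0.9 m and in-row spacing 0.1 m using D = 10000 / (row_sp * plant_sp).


D = 10000 / (row_sp * plant_sp)
  = 10000 / (0.9 * 0.1)
  = 10000 / 0.0900
  = 111111.11 plants/ha


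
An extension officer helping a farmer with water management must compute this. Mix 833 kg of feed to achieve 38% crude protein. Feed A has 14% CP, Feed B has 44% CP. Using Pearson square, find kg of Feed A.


parts_A = CP_b - target = 44 - 38 = 6
parts_B = target - CP_a = 38 - 14 = 24
total_parts = 6 + 24 = 30
Feed A = 833 * 6 / 30 = 166.60 kg
Feed B = 833 * 24 / 30 = 666.40 kg

166.60 kg


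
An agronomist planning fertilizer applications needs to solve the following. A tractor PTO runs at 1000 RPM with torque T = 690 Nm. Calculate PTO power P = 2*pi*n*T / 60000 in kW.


P = 2*pi*n*T / 60000
  = 2*pi * 1000 * 690 / 60000
  = 4335397.86 / 60000
  = 72.26 kW


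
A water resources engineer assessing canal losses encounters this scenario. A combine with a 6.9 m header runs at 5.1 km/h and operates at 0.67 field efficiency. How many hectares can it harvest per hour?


C = w * v * eta_f / 10
  = 6.9 * 5.1 * 0.67 / 10
  = 23.58 / 10
  = 2.36 ha/h


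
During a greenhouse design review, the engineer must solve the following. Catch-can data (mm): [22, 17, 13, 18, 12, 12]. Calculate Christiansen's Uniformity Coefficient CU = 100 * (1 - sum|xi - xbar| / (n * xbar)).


xbar = 94 / 6 = 15.667
sum|xi - xbar| = 20
CU = 100 * (1 - 20 / (6 * 15.667))
   = 100 * (1 - 0.2128)
   = 78.72%


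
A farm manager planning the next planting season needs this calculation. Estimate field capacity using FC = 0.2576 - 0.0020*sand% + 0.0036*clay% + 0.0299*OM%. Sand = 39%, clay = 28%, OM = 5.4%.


FC = 0.2576 - 0.0020*39 + 0.0036*28 + 0.0299*5.4
   = 0.2576 - 0.0780 + 0.1008 + 0.1615
   = 0.4419


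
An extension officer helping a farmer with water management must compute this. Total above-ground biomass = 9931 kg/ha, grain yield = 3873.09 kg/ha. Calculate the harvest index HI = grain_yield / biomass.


HI = grain_yield / biomass
   = 3873.09 / 9931
   = 0.39


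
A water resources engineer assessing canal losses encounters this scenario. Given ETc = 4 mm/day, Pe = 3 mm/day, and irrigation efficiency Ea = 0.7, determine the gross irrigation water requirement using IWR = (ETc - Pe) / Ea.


IWR = (ETc - Pe) / Ea
    = (4 - 3) / 0.7
    = 1 / 0.7
    = 1.43 mm/day


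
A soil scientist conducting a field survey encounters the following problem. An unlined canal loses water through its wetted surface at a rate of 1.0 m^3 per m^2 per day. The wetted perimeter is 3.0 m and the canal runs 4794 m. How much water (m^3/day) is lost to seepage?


S = C * P * L
  = 1.0 * 3.0 * 4794
  = 14382 m^3/day


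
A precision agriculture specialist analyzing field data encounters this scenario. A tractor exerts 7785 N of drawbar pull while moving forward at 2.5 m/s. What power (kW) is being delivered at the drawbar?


P = F * v / 1000
  = 7785 * 2.5 / 1000
  = 19462.50 / 1000
  = 19.46 kW


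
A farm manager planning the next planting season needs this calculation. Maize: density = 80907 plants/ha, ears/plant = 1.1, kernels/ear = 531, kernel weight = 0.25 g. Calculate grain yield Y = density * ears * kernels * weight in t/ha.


Y = density * ears * kernels * kw
  = 80907 * 1.1 * 531 * 0.25 g/ha
  = 11814444.68 g/ha
  = 11814.44 kg/ha = 11.81 t/ha


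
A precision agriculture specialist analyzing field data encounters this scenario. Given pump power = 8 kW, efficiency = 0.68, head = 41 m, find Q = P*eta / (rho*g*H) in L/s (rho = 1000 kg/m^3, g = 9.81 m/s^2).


Q = (P * 1000 * eta) / (rho * g * H)
  = (8 * 1000 * 0.68) / (1000 * 9.81 * 41)
  = 5440 / 402210
  = 0.01353 m^3/s = 13.53 L/s


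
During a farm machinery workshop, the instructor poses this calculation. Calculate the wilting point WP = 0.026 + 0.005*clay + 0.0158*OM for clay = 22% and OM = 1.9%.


WP = 0.026 + 0.005*22 + 0.0158*1.9
   = 0.026 + 0.1100 + 0.0300
   = 0.1660


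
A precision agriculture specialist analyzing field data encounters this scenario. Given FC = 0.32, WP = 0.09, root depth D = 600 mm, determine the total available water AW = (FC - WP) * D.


AW = (FC - WP) * D
   = (0.32 - 0.09) * 600
   = 0.23 * 600
   = 138 mm


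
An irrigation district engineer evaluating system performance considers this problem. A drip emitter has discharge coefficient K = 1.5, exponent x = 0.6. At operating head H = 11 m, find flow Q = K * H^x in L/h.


Q = K * H^x
  = 1.5 * 11^0.6
  = 1.5 * 4.2154
  = 6.32 L/h


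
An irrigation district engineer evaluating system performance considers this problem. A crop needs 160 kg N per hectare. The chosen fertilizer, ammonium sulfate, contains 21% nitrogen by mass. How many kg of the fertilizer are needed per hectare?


Rate = N_required / (N_content / 100)
     = 160 / (21 / 100)
     = 160 / 0.21
     = 761.90 kg/ha


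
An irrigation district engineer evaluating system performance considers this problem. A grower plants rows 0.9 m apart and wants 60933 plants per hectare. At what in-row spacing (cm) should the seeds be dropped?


spacing = 10000 / (row_sp * density)
        = 10000 / (0.9 * 60933)
        = 10000 / 54839.70
        = 0.18235 m = 18.23 cm


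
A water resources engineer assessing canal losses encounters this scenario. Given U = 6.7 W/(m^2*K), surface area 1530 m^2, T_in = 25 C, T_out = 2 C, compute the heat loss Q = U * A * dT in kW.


dT = 25 - (2) = 23 K
Q = U * A * dT
  = 6.7 * 1530 * 23
  = 235773 W = 235.77 kW


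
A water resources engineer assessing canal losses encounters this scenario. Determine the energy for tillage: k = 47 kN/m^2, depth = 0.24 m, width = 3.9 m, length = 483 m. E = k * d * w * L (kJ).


E = k * d * w * L
  = 47 * 0.24 * 3.9 * 483
  = 21248.14 kJ


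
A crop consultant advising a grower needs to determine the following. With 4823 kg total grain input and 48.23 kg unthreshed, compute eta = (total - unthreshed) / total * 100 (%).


eta = (total - unthreshed) / total * 100
    = (4823 - 48.23) / 4823 * 100
    = 4774.77 / 4823 * 100
    = 99%


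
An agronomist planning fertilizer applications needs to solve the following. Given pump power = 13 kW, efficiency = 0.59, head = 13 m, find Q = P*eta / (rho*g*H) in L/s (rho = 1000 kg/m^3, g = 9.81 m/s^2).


Q = (P * 1000 * eta) / (rho * g * H)
  = (13 * 1000 * 0.59) / (1000 * 9.81 * 13)
  = 7670 / 127530
  = 0.06014 m^3/s = 60.14 L/s


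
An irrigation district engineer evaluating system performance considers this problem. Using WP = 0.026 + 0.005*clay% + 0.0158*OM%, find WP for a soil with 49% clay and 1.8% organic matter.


WP = 0.026 + 0.005*49 + 0.0158*1.8
   = 0.026 + 0.2450 + 0.0284
   = 0.2994


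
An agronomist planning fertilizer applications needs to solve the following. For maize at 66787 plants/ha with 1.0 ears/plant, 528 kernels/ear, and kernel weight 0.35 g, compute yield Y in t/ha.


Y = density * ears * kernels * kw
  = 66787 * 1.0 * 528 * 0.35 g/ha
  = 12342237.60 g/ha
  = 12342.24 kg/ha = 12.34 t/ha


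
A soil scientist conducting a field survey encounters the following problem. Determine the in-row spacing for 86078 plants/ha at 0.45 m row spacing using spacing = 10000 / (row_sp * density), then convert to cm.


spacing = 10000 / (row_sp * density)
        = 10000 / (0.45 * 86078)
        = 10000 / 38735.10
        = 0.25816 m = 25.82 cm


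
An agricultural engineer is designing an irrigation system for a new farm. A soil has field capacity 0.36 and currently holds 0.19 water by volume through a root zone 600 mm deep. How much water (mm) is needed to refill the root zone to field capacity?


SMD = (FC - theta) * D
    = (0.36 - 0.19) * 600
    = 0.170 * 600
    = 102 mm


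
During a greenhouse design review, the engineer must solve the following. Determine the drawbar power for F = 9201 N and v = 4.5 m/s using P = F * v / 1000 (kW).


P = F * v / 1000
  = 9201 * 4.5 / 1000
  = 41404.50 / 1000
  = 41.40 kW


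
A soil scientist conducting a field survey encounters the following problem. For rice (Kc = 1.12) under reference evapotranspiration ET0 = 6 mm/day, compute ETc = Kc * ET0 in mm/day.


ETc = Kc * ET0
    = 1.12 * 6
    = 6.72 mm/day


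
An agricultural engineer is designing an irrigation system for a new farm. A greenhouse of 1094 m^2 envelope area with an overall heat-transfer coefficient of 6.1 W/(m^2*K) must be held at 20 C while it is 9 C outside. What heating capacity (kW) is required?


dT = 20 - (9) = 11 K
Q = U * A * dT
  = 6.1 * 1094 * 11
  = 73407.40 W = 73.41 kW


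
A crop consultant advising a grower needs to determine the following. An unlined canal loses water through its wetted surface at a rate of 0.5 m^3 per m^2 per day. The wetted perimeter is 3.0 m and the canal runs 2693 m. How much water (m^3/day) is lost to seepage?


S = C * P * L
  = 0.5 * 3.0 * 2693
  = 4039.50 m^3/day


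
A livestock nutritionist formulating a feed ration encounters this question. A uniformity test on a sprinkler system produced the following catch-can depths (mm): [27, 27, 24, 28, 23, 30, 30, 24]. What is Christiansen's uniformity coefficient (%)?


xbar = 213 / 8 = 26.625
sum|xi - xbar| = 17.750
CU = 100 * (1 - 17.750 / (8 * 26.625))
   = 100 * (1 - 0.0833)
   = 91.67%


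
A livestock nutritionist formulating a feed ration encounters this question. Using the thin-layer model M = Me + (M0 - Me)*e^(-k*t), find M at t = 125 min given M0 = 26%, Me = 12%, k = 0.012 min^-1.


M = Me + (M0 - Me) * e^(-k*t)
  = 12 + (26 - 12) * e^(-0.012*125)
  = 12 + 14 * e^(-1.500)
  = 12 + 14 * 0.22313
  = 12 + 3.1238
  = 15.12%


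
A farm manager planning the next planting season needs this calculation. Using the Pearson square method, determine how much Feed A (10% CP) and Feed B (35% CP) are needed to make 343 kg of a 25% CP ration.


parts_A = CP_b - target = 35 - 25 = 10
parts_B = target - CP_a = 25 - 10 = 15
total_parts = 10 + 15 = 25
Feed A = 343 * 10 / 25 = 137.20 kg
Feed B = 343 * 15 / 25 = 205.80 kg

137.20 kg


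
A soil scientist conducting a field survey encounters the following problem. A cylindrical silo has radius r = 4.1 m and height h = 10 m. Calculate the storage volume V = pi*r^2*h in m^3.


V = pi * r^2 * h
  = pi * 4.1^2 * 10
  = pi * 16.81 * 10
  = 528.10 m^3


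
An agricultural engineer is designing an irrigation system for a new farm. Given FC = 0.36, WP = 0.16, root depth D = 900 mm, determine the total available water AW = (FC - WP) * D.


AW = (FC - WP) * D
   = (0.36 - 0.16) * 900
   = 0.20 * 900
   = 180 mm


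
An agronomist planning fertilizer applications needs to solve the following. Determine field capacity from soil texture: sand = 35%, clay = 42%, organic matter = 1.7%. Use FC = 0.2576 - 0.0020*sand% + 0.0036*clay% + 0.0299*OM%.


FC = 0.2576 - 0.0020*35 + 0.0036*42 + 0.0299*1.7
   = 0.2576 - 0.0700 + 0.1512 + 0.0508
   = 0.3896


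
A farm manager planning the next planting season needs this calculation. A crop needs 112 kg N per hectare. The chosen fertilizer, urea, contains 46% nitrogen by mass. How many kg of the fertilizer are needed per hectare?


Rate = N_required / (N_content / 100)
     = 112 / (46 / 100)
     = 112 / 0.46
     = 243.48 kg/ha


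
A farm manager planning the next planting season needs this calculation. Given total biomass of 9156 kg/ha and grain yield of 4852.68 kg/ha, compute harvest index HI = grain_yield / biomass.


HI = grain_yield / biomass
   = 4852.68 / 9156
   = 0.53


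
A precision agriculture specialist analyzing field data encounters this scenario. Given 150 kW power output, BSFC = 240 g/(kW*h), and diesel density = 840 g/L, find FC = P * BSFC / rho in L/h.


FC = P * BSFC / rho_fuel
   = 150 * 240 / 840
   = 36000 / 840
   = 42.86 L/h


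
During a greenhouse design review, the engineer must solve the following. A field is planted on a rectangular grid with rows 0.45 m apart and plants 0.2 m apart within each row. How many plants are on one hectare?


D = 10000 / (row_sp * plant_sp)
  = 10000 / (0.45 * 0.2)
  = 10000 / 0.0900
  = 111111.11 plants/ha


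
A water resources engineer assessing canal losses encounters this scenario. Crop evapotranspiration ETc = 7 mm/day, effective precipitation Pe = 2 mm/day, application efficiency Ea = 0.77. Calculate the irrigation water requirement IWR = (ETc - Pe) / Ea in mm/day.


IWR = (ETc - Pe) / Ea
    = (7 - 2) / 0.77
    = 5 / 0.77
    = 6.49 mm/day


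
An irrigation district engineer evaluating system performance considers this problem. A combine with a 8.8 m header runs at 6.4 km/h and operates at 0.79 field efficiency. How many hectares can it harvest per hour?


C = w * v * eta_f / 10
  = 8.8 * 6.4 * 0.79 / 10
  = 44.49 / 10
  = 4.45 ha/h


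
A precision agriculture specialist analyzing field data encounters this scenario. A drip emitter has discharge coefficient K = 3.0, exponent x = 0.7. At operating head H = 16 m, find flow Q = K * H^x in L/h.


Q = K * H^x
  = 3.0 * 16^0.7
  = 3.0 * 6.9644
  = 20.89 L/h


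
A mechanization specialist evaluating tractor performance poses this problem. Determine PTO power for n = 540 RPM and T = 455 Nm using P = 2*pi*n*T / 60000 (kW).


P = 2*pi*n*T / 60000
  = 2*pi * 540 * 455 / 60000
  = 1543778.63 / 60000
  = 25.73 kW


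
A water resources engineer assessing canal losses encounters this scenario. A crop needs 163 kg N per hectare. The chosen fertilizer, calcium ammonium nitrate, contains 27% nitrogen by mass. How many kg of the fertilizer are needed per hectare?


Rate = N_required / (N_content / 100)
     = 163 / (27 / 100)
     = 163 / 0.27
     = 603.70 kg/ha


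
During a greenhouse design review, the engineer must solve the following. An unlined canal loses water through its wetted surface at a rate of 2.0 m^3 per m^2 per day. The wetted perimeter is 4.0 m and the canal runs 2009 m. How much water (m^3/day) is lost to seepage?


S = C * P * L
  = 2.0 * 4.0 * 2009
  = 16072 m^3/day


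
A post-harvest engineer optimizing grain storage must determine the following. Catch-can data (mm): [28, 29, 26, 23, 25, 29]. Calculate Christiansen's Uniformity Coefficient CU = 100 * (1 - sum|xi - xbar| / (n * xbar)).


xbar = 160 / 6 = 26.667
sum|xi - xbar| = 12
CU = 100 * (1 - 12 / (6 * 26.667))
   = 100 * (1 - 0.0750)
   = 92.50%


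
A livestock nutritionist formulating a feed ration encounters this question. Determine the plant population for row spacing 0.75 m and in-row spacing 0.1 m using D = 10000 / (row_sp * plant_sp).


D = 10000 / (row_sp * plant_sp)
  = 10000 / (0.75 * 0.1)
  = 10000 / 0.0750
  = 133333.33 plants/ha


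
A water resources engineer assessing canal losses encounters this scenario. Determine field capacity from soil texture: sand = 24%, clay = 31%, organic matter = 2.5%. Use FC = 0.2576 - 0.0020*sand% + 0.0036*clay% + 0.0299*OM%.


FC = 0.2576 - 0.0020*24 + 0.0036*31 + 0.0299*2.5
   = 0.2576 - 0.0480 + 0.1116 + 0.0748
   = 0.3960


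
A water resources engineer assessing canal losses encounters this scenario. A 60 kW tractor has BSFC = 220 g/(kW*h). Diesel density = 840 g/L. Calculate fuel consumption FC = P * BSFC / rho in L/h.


FC = P * BSFC / rho_fuel
   = 60 * 220 / 840
   = 13200 / 840
   = 15.71 L/h


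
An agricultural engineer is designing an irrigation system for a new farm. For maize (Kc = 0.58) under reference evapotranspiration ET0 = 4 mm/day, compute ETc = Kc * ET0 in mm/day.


ETc = Kc * ET0
    = 0.58 * 4
    = 2.32 mm/day


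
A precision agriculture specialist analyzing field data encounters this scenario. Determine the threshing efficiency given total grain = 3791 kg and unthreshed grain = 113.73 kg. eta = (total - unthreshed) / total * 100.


eta = (total - unthreshed) / total * 100
    = (3791 - 113.73) / 3791 * 100
    = 3677.27 / 3791 * 100
    = 97%


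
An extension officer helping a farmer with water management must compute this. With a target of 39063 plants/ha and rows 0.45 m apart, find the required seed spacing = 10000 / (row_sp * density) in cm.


spacing = 10000 / (row_sp * density)
        = 10000 / (0.45 * 39063)
        = 10000 / 17578.35
        = 0.56888 m = 56.89 cm


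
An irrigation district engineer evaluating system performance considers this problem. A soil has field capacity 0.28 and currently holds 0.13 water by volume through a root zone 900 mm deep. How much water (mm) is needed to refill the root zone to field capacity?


SMD = (FC - theta) * D
    = (0.28 - 0.13) * 900
    = 0.150 * 900
    = 135 mm


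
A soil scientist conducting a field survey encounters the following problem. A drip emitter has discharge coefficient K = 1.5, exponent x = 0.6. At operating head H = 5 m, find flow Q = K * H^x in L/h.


Q = K * H^x
  = 1.5 * 5^0.6
  = 1.5 * 2.6265
  = 3.94 L/h


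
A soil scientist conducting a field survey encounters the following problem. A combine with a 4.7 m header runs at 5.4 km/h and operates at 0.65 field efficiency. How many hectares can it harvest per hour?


C = w * v * eta_f / 10
  = 4.7 * 5.4 * 0.65 / 10
  = 16.50 / 10
  = 1.65 ha/h


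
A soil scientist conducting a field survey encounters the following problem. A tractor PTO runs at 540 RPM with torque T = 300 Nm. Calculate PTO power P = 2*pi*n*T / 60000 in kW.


P = 2*pi*n*T / 60000
  = 2*pi * 540 * 300 / 60000
  = 1017876.02 / 60000
  = 16.96 kW


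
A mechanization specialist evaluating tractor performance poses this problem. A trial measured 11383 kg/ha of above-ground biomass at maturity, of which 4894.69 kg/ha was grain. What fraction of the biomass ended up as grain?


HI = grain_yield / biomass
   = 4894.69 / 11383
   = 0.43


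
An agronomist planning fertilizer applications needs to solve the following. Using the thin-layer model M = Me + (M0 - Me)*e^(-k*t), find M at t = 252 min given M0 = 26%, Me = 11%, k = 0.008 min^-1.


M = Me + (M0 - Me) * e^(-k*t)
  = 11 + (26 - 11) * e^(-0.008*252)
  = 11 + 15 * e^(-2.016)
  = 11 + 15 * 0.13319
  = 11 + 1.9978
  = 13.00%


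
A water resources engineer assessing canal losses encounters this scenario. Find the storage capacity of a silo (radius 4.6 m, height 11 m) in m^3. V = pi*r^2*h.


V = pi * r^2 * h
  = pi * 4.6^2 * 11
  = pi * 21.16 * 11
  = 731.24 m^3


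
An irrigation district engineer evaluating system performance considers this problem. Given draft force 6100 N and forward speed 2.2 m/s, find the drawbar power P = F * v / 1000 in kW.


P = F * v / 1000
  = 6100 * 2.2 / 1000
  = 13420 / 1000
  = 13.42 kW


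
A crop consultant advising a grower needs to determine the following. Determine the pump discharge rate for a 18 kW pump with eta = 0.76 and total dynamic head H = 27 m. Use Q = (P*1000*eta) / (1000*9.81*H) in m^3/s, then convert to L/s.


Q = (P * 1000 * eta) / (rho * g * H)
  = (18 * 1000 * 0.76) / (1000 * 9.81 * 27)
  = 13680 / 264870
  = 0.05165 m^3/s = 51.65 L/s


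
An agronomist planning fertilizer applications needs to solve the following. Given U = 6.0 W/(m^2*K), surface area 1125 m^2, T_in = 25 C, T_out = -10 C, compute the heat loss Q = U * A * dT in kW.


dT = 25 - (-10) = 35 K
Q = U * A * dT
  = 6.0 * 1125 * 35
  = 236250 W = 236.25 kW


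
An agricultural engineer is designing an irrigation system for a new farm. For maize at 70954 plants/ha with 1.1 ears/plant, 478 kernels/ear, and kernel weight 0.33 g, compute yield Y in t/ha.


Y = density * ears * kernels * kw
  = 70954 * 1.1 * 478 * 0.33 g/ha
  = 12311512.36 g/ha
  = 12311.51 kg/ha = 12.31 t/ha


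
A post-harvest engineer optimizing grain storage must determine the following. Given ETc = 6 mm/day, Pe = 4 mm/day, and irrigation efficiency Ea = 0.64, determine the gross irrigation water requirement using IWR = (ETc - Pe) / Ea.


IWR = (ETc - Pe) / Ea
    = (6 - 4) / 0.64
    = 2 / 0.64
    = 3.13 mm/day


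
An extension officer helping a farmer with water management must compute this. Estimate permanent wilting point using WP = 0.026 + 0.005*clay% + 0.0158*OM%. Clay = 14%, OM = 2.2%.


WP = 0.026 + 0.005*14 + 0.0158*2.2
   = 0.026 + 0.0700 + 0.0348
   = 0.1308


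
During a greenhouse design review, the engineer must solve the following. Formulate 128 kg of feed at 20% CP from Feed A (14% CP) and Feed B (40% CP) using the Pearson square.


parts_A = CP_b - target = 40 - 20 = 20
parts_B = target - CP_a = 20 - 14 = 6
total_parts = 20 + 6 = 26
Feed A = 128 * 20 / 26 = 98.46 kg
Feed B = 128 * 6 / 26 = 29.54 kg

98.46 kg


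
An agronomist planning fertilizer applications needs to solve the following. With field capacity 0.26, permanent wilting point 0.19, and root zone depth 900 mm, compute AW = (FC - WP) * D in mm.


AW = (FC - WP) * D
   = (0.26 - 0.19) * 900
   = 0.07 * 900
   = 63 mm


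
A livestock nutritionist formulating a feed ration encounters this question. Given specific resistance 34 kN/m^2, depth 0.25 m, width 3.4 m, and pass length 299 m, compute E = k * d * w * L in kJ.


E = k * d * w * L
  = 34 * 0.25 * 3.4 * 299
  = 8641.10 kJ


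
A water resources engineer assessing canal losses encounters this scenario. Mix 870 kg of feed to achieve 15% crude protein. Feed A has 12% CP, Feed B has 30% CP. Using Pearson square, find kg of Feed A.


parts_A = CP_b - target = 30 - 15 = 15
parts_B = target - CP_a = 15 - 12 = 3
total_parts = 15 + 3 = 18
Feed A = 870 * 15 / 18 = 725 kg
Feed B = 870 * 3 / 18 = 145 kg

725 kg


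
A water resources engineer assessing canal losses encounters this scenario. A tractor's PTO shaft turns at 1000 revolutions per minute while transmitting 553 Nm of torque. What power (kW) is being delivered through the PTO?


P = 2*pi*n*T / 60000
  = 2*pi * 1000 * 553 / 60000
  = 3474601.47 / 60000
  = 57.91 kW


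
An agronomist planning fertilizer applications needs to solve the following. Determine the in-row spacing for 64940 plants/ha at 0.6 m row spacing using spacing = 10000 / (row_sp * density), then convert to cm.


spacing = 10000 / (row_sp * density)
        = 10000 / (0.6 * 64940)
        = 10000 / 38964
        = 0.25665 m = 25.66 cm


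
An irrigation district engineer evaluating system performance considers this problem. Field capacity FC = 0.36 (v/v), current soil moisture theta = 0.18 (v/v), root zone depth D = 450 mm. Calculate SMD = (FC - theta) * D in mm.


SMD = (FC - theta) * D
    = (0.36 - 0.18) * 450
    = 0.180 * 450
    = 81 mm


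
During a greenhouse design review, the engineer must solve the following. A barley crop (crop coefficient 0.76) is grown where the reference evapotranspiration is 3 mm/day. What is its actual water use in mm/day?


ETc = Kc * ET0
    = 0.76 * 3
    = 2.28 mm/day


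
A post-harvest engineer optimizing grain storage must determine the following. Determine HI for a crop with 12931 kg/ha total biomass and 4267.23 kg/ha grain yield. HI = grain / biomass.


HI = grain_yield / biomass
   = 4267.23 / 12931
   = 0.33


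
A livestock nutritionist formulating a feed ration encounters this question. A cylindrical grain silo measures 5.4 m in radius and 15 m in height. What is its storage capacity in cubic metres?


V = pi * r^2 * h
  = pi * 5.4^2 * 15
  = pi * 29.16 * 15
  = 1374.13 m^3
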